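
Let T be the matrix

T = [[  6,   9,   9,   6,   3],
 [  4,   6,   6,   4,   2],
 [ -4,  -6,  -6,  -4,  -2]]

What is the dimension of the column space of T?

1

Row reduce to echelon form.
R2 ← R2 − (2/3)·R1: [0, 0, 0, 0, 0]
R3 ← R3 + (2/3)·R1: [0, 0, 0, 0, 0]
Echelon form has 1 nonzero row, so rank(T) = 1.
The column space has dimension equal to the rank: 1.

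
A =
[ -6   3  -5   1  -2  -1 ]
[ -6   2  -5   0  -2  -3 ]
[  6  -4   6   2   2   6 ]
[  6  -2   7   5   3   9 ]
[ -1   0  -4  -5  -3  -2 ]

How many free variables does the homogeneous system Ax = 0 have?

2

Row reduce to echelon form.
R2 ← R2 − R1: [0, -1, 0, -1, 0, -2]
R3 ← R3 + R1: [0, -1, 1, 3, 0, 5]
R4 ← R4 + R1: [0, 1, 2, 6, 1, 8]
R5 ← R5 − (1/6)·R1: [0, -1/2, -19/6, -31/6, -8/3, -11/6]
R3 ← R3 − R2: [0, 0, 1, 4, 0, 7]
R4 ← R4 + R2: [0, 0, 2, 5, 1, 6]
R5 ← R5 − (1/2)·R2: [0, 0, -19/6, -14/3, -8/3, -5/6]
R4 ← R4 − (2)·R3: [0, 0, 0, -3, 1, -8]
R5 ← R5 + (19/6)·R3: [0, 0, 0, 8, -8/3, 64/3]
R5 ← R5 + (8/3)·R4: [0, 0, 0, 0, 0, 0]
4 nonzero rows, so rank(A) = 4.
A has 6 columns; by rank–nullity, nullity = 6 − 4 = 2.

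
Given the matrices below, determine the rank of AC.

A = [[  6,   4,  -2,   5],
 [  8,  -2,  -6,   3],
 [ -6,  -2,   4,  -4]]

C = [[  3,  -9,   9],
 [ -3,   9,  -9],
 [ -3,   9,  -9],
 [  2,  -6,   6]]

1

First compute AC:
[[ 22, -66,  66],
 [ 54, -162, 162],
 [-32,  96, -96]]
Now row reduce the product.
R2 ← R2 − (27/11)·R1: [0, 0, 0]
R3 ← R3 + (16/11)·R1: [0, 0, 0]
1 nonzero row, so rank(AC) = 1.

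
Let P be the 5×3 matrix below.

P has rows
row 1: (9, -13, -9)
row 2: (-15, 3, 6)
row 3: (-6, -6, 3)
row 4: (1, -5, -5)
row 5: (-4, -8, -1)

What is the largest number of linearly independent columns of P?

Row reduce to echelon form.
R2 ← R2 + (5/3)·R1: [0, -56/3, -9]
R3 ← R3 + (2/3)·R1: [0, -44/3, -3]
R4 ← R4 − (1/9)·R1: [0, -32/9, -4]
R5 ← R5 + (4/9)·R1: [0, -124/9, -5]
R3 ← R3 − (11/14)·R2: [0, 0, 57/14]
R4 ← R4 − (4/21)·R2: [0, 0, -16/7]
R5 ← R5 − (31/42)·R2: [0, 0, 23/14]
R4 ← R4 + (32/57)·R3: [0, 0, 0]
R5 ← R5 − (23/57)·R3: [0, 0, 0]
Echelon form has 3 nonzero rows, so rank(P) = 3.
The rank gives the maximum number of linearly independent columns: 3.

3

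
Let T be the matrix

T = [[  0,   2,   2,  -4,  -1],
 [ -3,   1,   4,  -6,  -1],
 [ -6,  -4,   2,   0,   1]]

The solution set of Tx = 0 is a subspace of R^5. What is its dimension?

3

Row reduce to echelon form.
Swap R1 ↔ R2
R3 ← R3 − (2)·R1: [0, -6, -6, 12, 3]
R3 ← R3 + (3)·R2: [0, 0, 0, 0, 0]
2 nonzero rows, so rank(T) = 2.
T has 5 columns; by rank–nullity, nullity = 5 − 2 = 3.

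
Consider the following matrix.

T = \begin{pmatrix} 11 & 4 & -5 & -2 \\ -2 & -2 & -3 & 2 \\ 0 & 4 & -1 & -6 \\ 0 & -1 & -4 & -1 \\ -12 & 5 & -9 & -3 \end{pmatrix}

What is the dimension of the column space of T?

Row reduce to echelon form.
R2 ← R2 + (2/11)·R1: [0, -14/11, -43/11, 18/11]
R5 ← R5 + (12/11)·R1: [0, 103/11, -159/11, -57/11]
R3 ← R3 + (22/7)·R2: [0, 0, -93/7, -6/7]
R4 ← R4 − (11/14)·R2: [0, 0, -13/14, -16/7]
R5 ← R5 + (103/14)·R2: [0, 0, -605/14, 48/7]
R4 ← R4 − (13/186)·R3: [0, 0, 0, -69/31]
R5 ← R5 − (605/186)·R3: [0, 0, 0, 299/31]
R5 ← R5 + (13/3)·R4: [0, 0, 0, 0]
Echelon form has 4 nonzero rows, so rank(T) = 4.
The column space has dimension equal to the rank: 4.

4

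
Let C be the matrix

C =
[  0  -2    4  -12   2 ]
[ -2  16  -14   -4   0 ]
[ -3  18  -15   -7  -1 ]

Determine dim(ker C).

2

Row reduce to echelon form.
Swap R1 ↔ R2
R3 ← R3 − (3/2)·R1: [0, -6, 6, -1, -1]
R3 ← R3 − (3)·R2: [0, 0, -6, 35, -7]
3 nonzero rows, so rank(C) = 3.
C has 5 columns; by rank–nullity, nullity = 5 − 3 = 2.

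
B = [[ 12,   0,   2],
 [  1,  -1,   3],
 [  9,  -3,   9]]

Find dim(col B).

3

Row reduce to echelon form.
R2 ← R2 − (1/12)·R1: [0, -1, 17/6]
R3 ← R3 − (3/4)·R1: [0, -3, 15/2]
R3 ← R3 − (3)·R2: [0, 0, -1]
Echelon form has 3 nonzero rows, so rank(B) = 3.
The column space has dimension equal to the rank: 3.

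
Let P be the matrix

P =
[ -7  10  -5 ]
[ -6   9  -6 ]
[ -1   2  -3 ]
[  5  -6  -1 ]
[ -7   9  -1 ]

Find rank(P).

2

Row reduce to echelon form.
R2 ← R2 − (6/7)·R1: [0, 3/7, -12/7]
R3 ← R3 − (1/7)·R1: [0, 4/7, -16/7]
R4 ← R4 + (5/7)·R1: [0, 8/7, -32/7]
R5 ← R5 − R1: [0, -1, 4]
R3 ← R3 − (4/3)·R2: [0, 0, 0]
R4 ← R4 − (8/3)·R2: [0, 0, 0]
R5 ← R5 + (7/3)·R2: [0, 0, 0]
Echelon form has 2 nonzero rows, so rank(P) = 2.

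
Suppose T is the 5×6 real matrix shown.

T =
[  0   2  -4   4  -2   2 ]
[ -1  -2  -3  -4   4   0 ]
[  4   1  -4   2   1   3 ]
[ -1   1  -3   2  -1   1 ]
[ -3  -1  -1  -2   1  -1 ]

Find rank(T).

3

Row reduce to echelon form.
Swap R1 ↔ R2
R3 ← R3 + (4)·R1: [0, -7, -16, -14, 17, 3]
R4 ← R4 − R1: [0, 3, 0, 6, -5, 1]
R5 ← R5 − (3)·R1: [0, 5, 8, 10, -11, -1]
R3 ← R3 + (7/2)·R2: [0, 0, -30, 0, 10, 10]
R4 ← R4 − (3/2)·R2: [0, 0, 6, 0, -2, -2]
R5 ← R5 − (5/2)·R2: [0, 0, 18, 0, -6, -6]
R4 ← R4 + (1/5)·R3: [0, 0, 0, 0, 0, 0]
R5 ← R5 + (3/5)·R3: [0, 0, 0, 0, 0, 0]
Echelon form has 3 nonzero rows, so rank(T) = 3.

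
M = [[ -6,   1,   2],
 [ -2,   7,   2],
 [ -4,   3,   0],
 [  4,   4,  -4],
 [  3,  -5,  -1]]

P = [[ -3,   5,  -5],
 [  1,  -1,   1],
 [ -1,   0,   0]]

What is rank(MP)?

2

First compute MP:
[[ 17, -31,  31],
 [ 11, -17,  17],
 [ 15, -23,  23],
 [ -4,  16, -16],
 [-13,  20, -20]]
Now row reduce the product.
R2 ← R2 − (11/17)·R1: [0, 52/17, -52/17]
R3 ← R3 − (15/17)·R1: [0, 74/17, -74/17]
R4 ← R4 + (4/17)·R1: [0, 148/17, -148/17]
R5 ← R5 + (13/17)·R1: [0, -63/17, 63/17]
R3 ← R3 − (37/26)·R2: [0, 0, 0]
R4 ← R4 − (37/13)·R2: [0, 0, 0]
R5 ← R5 + (63/52)·R2: [0, 0, 0]
2 nonzero rows, so rank(MP) = 2.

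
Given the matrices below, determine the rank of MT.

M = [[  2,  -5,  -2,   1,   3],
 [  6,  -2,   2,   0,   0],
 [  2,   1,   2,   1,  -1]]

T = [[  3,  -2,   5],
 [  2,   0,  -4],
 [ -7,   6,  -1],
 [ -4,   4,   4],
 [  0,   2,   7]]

2

First compute MT:
[[  6,  -6,  57],
 [  0,   0,  36],
 [-10,  10,   1]]
Now row reduce the product.
R3 ← R3 + (5/3)·R1: [0, 0, 96]
R3 ← R3 − (8/3)·R2: [0, 0, 0]
2 nonzero rows, so rank(MT) = 2.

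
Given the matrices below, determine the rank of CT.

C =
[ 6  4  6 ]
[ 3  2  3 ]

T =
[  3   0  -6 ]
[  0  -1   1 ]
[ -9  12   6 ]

1

First compute CT:
[[-36,  68,   4],
 [-18,  34,   2]]
Now row reduce the product.
R2 ← R2 − (1/2)·R1: [0, 0, 0]
1 nonzero row, so rank(CT) = 1.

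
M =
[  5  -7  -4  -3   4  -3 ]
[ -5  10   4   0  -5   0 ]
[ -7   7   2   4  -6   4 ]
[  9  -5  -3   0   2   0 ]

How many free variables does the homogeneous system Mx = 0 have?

Row reduce to echelon form.
R2 ← R2 + R1: [0, 3, 0, -3, -1, -3]
R3 ← R3 + (7/5)·R1: [0, -14/5, -18/5, -1/5, -2/5, -1/5]
R4 ← R4 − (9/5)·R1: [0, 38/5, 21/5, 27/5, -26/5, 27/5]
R3 ← R3 + (14/15)·R2: [0, 0, -18/5, -3, -4/3, -3]
R4 ← R4 − (38/15)·R2: [0, 0, 21/5, 13, -8/3, 13]
R4 ← R4 + (7/6)·R3: [0, 0, 0, 19/2, -38/9, 19/2]
4 nonzero rows, so rank(M) = 4.
M has 6 columns; by rank–nullity, nullity = 6 − 4 = 2.

2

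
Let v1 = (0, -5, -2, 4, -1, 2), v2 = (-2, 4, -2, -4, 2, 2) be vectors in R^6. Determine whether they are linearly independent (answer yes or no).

Form the matrix with these vectors as rows and row reduce.
Swap R1 ↔ R2
2 nonzero rows, so the 2 vectors span a space of dimension 2.
Since 2 = 2, the vectors are linearly independent.

yes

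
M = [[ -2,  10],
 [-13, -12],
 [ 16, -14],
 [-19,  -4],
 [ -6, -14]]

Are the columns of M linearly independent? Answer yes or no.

yes

Row reduce M to echelon form.
R2 ← R2 − (13/2)·R1: [0, -77]
R3 ← R3 + (8)·R1: [0, 66]
R4 ← R4 − (19/2)·R1: [0, -99]
R5 ← R5 − (3)·R1: [0, -44]
R3 ← R3 + (6/7)·R2: [0, 0]
R4 ← R4 − (9/7)·R2: [0, 0]
R5 ← R5 − (4/7)·R2: [0, 0]
2 pivots among 2 columns.
Every column is a pivot column, so the columns are linearly independent.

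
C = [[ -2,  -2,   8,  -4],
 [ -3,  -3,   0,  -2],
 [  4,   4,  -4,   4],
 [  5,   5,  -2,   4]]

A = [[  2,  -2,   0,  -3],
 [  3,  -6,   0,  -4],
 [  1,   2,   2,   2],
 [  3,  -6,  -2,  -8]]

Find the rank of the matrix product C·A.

First compute CA:
[[-14,  56,  24,  62],
 [-21,  36,   4,  37],
 [ 28, -64, -16, -68],
 [ 35, -68, -12, -71]]
Now row reduce the product.
R2 ← R2 − (3/2)·R1: [0, -48, -32, -56]
R3 ← R3 + (2)·R1: [0, 48, 32, 56]
R4 ← R4 + (5/2)·R1: [0, 72, 48, 84]
R3 ← R3 + R2: [0, 0, 0, 0]
R4 ← R4 + (3/2)·R2: [0, 0, 0, 0]
2 nonzero rows, so rank(CA) = 2.

2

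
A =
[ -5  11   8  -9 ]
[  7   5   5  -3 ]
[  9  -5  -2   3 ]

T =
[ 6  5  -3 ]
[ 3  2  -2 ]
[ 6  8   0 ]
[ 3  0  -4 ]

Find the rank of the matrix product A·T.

2

First compute AT:
[[ 24,  61,  29],
 [ 78,  85, -19],
 [ 36,  19, -29]]
Now row reduce the product.
R2 ← R2 − (13/4)·R1: [0, -453/4, -453/4]
R3 ← R3 − (3/2)·R1: [0, -145/2, -145/2]
R3 ← R3 − (290/453)·R2: [0, 0, 0]
2 nonzero rows, so rank(AT) = 2.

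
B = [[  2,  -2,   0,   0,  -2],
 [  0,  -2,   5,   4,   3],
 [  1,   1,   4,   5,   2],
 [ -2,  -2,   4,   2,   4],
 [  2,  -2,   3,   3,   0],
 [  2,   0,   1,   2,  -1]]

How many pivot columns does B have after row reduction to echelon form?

Row reduce to echelon form.
R3 ← R3 − (1/2)·R1: [0, 2, 4, 5, 3]
R4 ← R4 + R1: [0, -4, 4, 2, 2]
R5 ← R5 − R1: [0, 0, 3, 3, 2]
R6 ← R6 − R1: [0, 2, 1, 2, 1]
R3 ← R3 + R2: [0, 0, 9, 9, 6]
R4 ← R4 − (2)·R2: [0, 0, -6, -6, -4]
R6 ← R6 + R2: [0, 0, 6, 6, 4]
R4 ← R4 + (2/3)·R3: [0, 0, 0, 0, 0]
R5 ← R5 − (1/3)·R3: [0, 0, 0, 0, 0]
R6 ← R6 − (2/3)·R3: [0, 0, 0, 0, 0]
Echelon form has 3 nonzero rows, so rank(B) = 3.
Each nonzero row contributes one pivot column: 3 pivot columns.

3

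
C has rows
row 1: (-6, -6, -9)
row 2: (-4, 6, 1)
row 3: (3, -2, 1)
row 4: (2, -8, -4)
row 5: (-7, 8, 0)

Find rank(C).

2

Row reduce to echelon form.
R2 ← R2 − (2/3)·R1: [0, 10, 7]
R3 ← R3 + (1/2)·R1: [0, -5, -7/2]
R4 ← R4 + (1/3)·R1: [0, -10, -7]
R5 ← R5 − (7/6)·R1: [0, 15, 21/2]
R3 ← R3 + (1/2)·R2: [0, 0, 0]
R4 ← R4 + R2: [0, 0, 0]
R5 ← R5 − (3/2)·R2: [0, 0, 0]
Echelon form has 2 nonzero rows, so rank(C) = 2.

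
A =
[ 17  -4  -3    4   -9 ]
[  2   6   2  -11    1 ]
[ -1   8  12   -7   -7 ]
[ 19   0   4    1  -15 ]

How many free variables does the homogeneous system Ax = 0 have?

2

Row reduce to echelon form.
R2 ← R2 − (2/17)·R1: [0, 110/17, 40/17, -195/17, 35/17]
R3 ← R3 + (1/17)·R1: [0, 132/17, 201/17, -115/17, -128/17]
R4 ← R4 − (19/17)·R1: [0, 76/17, 125/17, -59/17, -84/17]
R3 ← R3 − (6/5)·R2: [0, 0, 9, 7, -10]
R4 ← R4 − (38/55)·R2: [0, 0, 63/11, 49/11, -70/11]
R4 ← R4 − (7/11)·R3: [0, 0, 0, 0, 0]
3 nonzero rows, so rank(A) = 3.
A has 5 columns; by rank–nullity, nullity = 5 − 3 = 2.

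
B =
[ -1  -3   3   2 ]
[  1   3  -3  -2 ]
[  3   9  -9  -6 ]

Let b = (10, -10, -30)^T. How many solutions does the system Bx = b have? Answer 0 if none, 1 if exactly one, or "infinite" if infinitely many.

infinite

Row reduce the augmented matrix [B | b].
R2 ← R2 + R1: [0, 0, 0, 0, 0]
R3 ← R3 + (3)·R1: [0, 0, 0, 0, 0]
The echelon form has 1 nonzero rows, and every pivot lies in the first 4 columns, so rank(B) = rank([B|b]) = 1.
The system is consistent.
rank = 1 < 4 unknowns, so there are infinitely many solutions.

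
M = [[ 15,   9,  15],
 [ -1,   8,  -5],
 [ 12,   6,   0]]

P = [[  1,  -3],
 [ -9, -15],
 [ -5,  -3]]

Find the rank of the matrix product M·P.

First compute MP:
[[-141, -225],
 [-48, -102],
 [-42, -126]]
Now row reduce the product.
R2 ← R2 − (16/47)·R1: [0, -1194/47]
R3 ← R3 − (14/47)·R1: [0, -2772/47]
R3 ← R3 − (462/199)·R2: [0, 0]
2 nonzero rows, so rank(MP) = 2.

2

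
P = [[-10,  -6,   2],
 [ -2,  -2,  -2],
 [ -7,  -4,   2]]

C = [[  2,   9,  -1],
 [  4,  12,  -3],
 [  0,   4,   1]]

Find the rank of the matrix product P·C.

First compute PC:
[[-44, -154,  30],
 [-12, -50,   6],
 [-30, -103,  21]]
Now row reduce the product.
R2 ← R2 − (3/11)·R1: [0, -8, -24/11]
R3 ← R3 − (15/22)·R1: [0, 2, 6/11]
R3 ← R3 + (1/4)·R2: [0, 0, 0]
2 nonzero rows, so rank(PC) = 2.

2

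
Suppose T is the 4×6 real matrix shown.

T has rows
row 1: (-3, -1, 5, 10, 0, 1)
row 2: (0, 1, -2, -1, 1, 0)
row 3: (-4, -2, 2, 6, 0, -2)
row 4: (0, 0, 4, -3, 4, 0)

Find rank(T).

4

Row reduce to echelon form.
R3 ← R3 − (4/3)·R1: [0, -2/3, -14/3, -22/3, 0, -10/3]
R3 ← R3 + (2/3)·R2: [0, 0, -6, -8, 2/3, -10/3]
R4 ← R4 + (2/3)·R3: [0, 0, 0, -25/3, 40/9, -20/9]
Echelon form has 4 nonzero rows, so rank(T) = 4.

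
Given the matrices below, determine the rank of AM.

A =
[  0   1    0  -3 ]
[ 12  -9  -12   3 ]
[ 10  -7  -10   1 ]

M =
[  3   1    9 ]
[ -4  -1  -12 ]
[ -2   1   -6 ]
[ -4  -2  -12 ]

First compute AM:
[[  8,   5,  24],
 [ 84,   3, 252],
 [ 74,   5, 222]]
Now row reduce the product.
R2 ← R2 − (21/2)·R1: [0, -99/2, 0]
R3 ← R3 − (37/4)·R1: [0, -165/4, 0]
R3 ← R3 − (5/6)·R2: [0, 0, 0]
2 nonzero rows, so rank(AM) = 2.

2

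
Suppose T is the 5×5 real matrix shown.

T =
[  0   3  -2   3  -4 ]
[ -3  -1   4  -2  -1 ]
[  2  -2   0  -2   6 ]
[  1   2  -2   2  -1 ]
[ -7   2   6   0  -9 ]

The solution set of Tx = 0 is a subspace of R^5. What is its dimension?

Row reduce to echelon form.
Swap R1 ↔ R2
R3 ← R3 + (2/3)·R1: [0, -8/3, 8/3, -10/3, 16/3]
R4 ← R4 + (1/3)·R1: [0, 5/3, -2/3, 4/3, -4/3]
R5 ← R5 − (7/3)·R1: [0, 13/3, -10/3, 14/3, -20/3]
R3 ← R3 + (8/9)·R2: [0, 0, 8/9, -2/3, 16/9]
R4 ← R4 − (5/9)·R2: [0, 0, 4/9, -1/3, 8/9]
R5 ← R5 − (13/9)·R2: [0, 0, -4/9, 1/3, -8/9]
R4 ← R4 − (1/2)·R3: [0, 0, 0, 0, 0]
R5 ← R5 + (1/2)·R3: [0, 0, 0, 0, 0]
3 nonzero rows, so rank(T) = 3.
T has 5 columns; by rank–nullity, nullity = 5 − 3 = 2.

2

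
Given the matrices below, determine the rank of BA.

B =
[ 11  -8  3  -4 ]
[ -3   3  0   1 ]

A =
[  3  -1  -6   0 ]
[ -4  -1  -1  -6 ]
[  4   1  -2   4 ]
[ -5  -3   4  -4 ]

2

First compute BA:
[[ 97,  12, -80,  76],
 [-26,  -3,  19, -22]]
Now row reduce the product.
R2 ← R2 + (26/97)·R1: [0, 21/97, -237/97, -158/97]
2 nonzero rows, so rank(BA) = 2.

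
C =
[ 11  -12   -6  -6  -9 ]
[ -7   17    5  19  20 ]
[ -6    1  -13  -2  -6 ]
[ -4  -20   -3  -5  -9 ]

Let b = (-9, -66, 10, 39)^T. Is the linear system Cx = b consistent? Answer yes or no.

yes

Row reduce the augmented matrix [C | b].
R2 ← R2 + (7/11)·R1: [0, 103/11, 13/11, 167/11, 157/11, -789/11]
R3 ← R3 + (6/11)·R1: [0, -61/11, -179/11, -58/11, -120/11, 56/11]
R4 ← R4 + (4/11)·R1: [0, -268/11, -57/11, -79/11, -135/11, 393/11]
R3 ← R3 + (61/103)·R2: [0, 0, -1604/103, 383/103, -253/103, -3851/103]
R4 ← R4 + (268/103)·R2: [0, 0, -217/103, 3329/103, 2561/103, -15543/103]
R4 ← R4 − (217/1604)·R3: [0, 0, 0, 51035/1604, 40415/1604, -233935/1604]
The echelon form has 4 nonzero rows, and every pivot lies in the first 5 columns, so rank(C) = rank([C|b]) = 4.
The system is consistent.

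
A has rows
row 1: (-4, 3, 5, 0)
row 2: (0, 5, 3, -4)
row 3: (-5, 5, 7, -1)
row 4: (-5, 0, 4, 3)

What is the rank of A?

Row reduce to echelon form.
R3 ← R3 − (5/4)·R1: [0, 5/4, 3/4, -1]
R4 ← R4 − (5/4)·R1: [0, -15/4, -9/4, 3]
R3 ← R3 − (1/4)·R2: [0, 0, 0, 0]
R4 ← R4 + (3/4)·R2: [0, 0, 0, 0]
Echelon form has 2 nonzero rows, so rank(A) = 2.

2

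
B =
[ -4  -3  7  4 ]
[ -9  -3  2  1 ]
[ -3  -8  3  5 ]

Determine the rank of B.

3

Row reduce to echelon form.
R2 ← R2 − (9/4)·R1: [0, 15/4, -55/4, -8]
R3 ← R3 − (3/4)·R1: [0, -23/4, -9/4, 2]
R3 ← R3 + (23/15)·R2: [0, 0, -70/3, -154/15]
Echelon form has 3 nonzero rows, so rank(B) = 3.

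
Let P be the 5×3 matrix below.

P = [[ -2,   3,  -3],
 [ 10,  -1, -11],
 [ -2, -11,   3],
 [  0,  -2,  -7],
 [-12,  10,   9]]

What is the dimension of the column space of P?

Row reduce to echelon form.
R2 ← R2 + (5)·R1: [0, 14, -26]
R3 ← R3 − R1: [0, -14, 6]
R5 ← R5 − (6)·R1: [0, -8, 27]
R3 ← R3 + R2: [0, 0, -20]
R4 ← R4 + (1/7)·R2: [0, 0, -75/7]
R5 ← R5 + (4/7)·R2: [0, 0, 85/7]
R4 ← R4 − (15/28)·R3: [0, 0, 0]
R5 ← R5 + (17/28)·R3: [0, 0, 0]
Echelon form has 3 nonzero rows, so rank(P) = 3.
The column space has dimension equal to the rank: 3.

3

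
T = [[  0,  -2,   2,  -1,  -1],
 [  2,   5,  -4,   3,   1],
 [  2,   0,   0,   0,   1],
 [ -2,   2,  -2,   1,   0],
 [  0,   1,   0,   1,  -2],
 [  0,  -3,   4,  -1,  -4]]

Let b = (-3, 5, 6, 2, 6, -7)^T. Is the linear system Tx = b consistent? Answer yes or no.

no

Row reduce the augmented matrix [T | b].
Swap R1 ↔ R2
R3 ← R3 − R1: [0, -5, 4, -3, 0, 1]
R4 ← R4 + R1: [0, 7, -6, 4, 1, 7]
R3 ← R3 − (5/2)·R2: [0, 0, -1, -1/2, 5/2, 17/2]
R4 ← R4 + (7/2)·R2: [0, 0, 1, 1/2, -5/2, -7/2]
R5 ← R5 + (1/2)·R2: [0, 0, 1, 1/2, -5/2, 9/2]
R6 ← R6 − (3/2)·R2: [0, 0, 1, 1/2, -5/2, -5/2]
R4 ← R4 + R3: [0, 0, 0, 0, 0, 5]
R5 ← R5 + R3: [0, 0, 0, 0, 0, 13]
R6 ← R6 + R3: [0, 0, 0, 0, 0, 6]
R5 ← R5 − (13/5)·R4: [0, 0, 0, 0, 0, 0]
R6 ← R6 − (6/5)·R4: [0, 0, 0, 0, 0, 0]
The echelon form has 4 nonzero rows; the last pivot sits in the augmented column, so rank(T) = 3 but rank([T|b]) = 4.
Since the ranks differ, the system is inconsistent.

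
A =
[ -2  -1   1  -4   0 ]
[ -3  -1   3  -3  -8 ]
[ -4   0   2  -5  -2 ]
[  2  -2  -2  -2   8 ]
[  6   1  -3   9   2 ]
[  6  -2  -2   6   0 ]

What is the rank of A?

Row reduce to echelon form.
R2 ← R2 − (3/2)·R1: [0, 1/2, 3/2, 3, -8]
R3 ← R3 − (2)·R1: [0, 2, 0, 3, -2]
R4 ← R4 + R1: [0, -3, -1, -6, 8]
R5 ← R5 + (3)·R1: [0, -2, 0, -3, 2]
R6 ← R6 + (3)·R1: [0, -5, 1, -6, 0]
R3 ← R3 − (4)·R2: [0, 0, -6, -9, 30]
R4 ← R4 + (6)·R2: [0, 0, 8, 12, -40]
R5 ← R5 + (4)·R2: [0, 0, 6, 9, -30]
R6 ← R6 + (10)·R2: [0, 0, 16, 24, -80]
R4 ← R4 + (4/3)·R3: [0, 0, 0, 0, 0]
R5 ← R5 + R3: [0, 0, 0, 0, 0]
R6 ← R6 + (8/3)·R3: [0, 0, 0, 0, 0]
Echelon form has 3 nonzero rows, so rank(A) = 3.

3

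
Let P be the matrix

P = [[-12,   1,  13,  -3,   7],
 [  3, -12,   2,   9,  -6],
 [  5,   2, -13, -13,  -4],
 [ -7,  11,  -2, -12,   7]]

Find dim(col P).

4

Row reduce to echelon form.
R2 ← R2 + (1/4)·R1: [0, -47/4, 21/4, 33/4, -17/4]
R3 ← R3 + (5/12)·R1: [0, 29/12, -91/12, -57/4, -13/12]
R4 ← R4 − (7/12)·R1: [0, 125/12, -115/12, -41/4, 35/12]
R3 ← R3 + (29/141)·R2: [0, 0, -917/141, -590/47, -92/47]
R4 ← R4 + (125/141)·R2: [0, 0, -695/141, -138/47, -40/47]
R4 ← R4 − (695/917)·R3: [0, 0, 0, 6032/917, 580/917]
Echelon form has 4 nonzero rows, so rank(P) = 4.
The column space has dimension equal to the rank: 4.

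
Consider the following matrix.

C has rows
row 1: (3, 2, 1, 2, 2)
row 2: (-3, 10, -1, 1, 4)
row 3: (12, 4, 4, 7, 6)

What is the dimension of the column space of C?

2

Row reduce to echelon form.
R2 ← R2 + R1: [0, 12, 0, 3, 6]
R3 ← R3 − (4)·R1: [0, -4, 0, -1, -2]
R3 ← R3 + (1/3)·R2: [0, 0, 0, 0, 0]
Echelon form has 2 nonzero rows, so rank(C) = 2.
The column space has dimension equal to the rank: 2.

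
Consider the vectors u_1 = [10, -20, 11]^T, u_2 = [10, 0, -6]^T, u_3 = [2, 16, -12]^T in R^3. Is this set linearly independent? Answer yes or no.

Form the matrix with these vectors as rows and row reduce.
R2 ← R2 − R1: [0, 20, -17]
R3 ← R3 − (1/5)·R1: [0, 20, -71/5]
R3 ← R3 − R2: [0, 0, 14/5]
3 nonzero rows, so the 3 vectors span a space of dimension 3.
Since 3 = 3, the vectors are linearly independent.

yes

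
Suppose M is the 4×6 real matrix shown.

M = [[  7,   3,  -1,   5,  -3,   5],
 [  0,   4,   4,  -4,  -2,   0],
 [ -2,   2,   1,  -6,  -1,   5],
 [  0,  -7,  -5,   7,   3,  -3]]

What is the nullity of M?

2

Row reduce to echelon form.
R3 ← R3 + (2/7)·R1: [0, 20/7, 5/7, -32/7, -13/7, 45/7]
R3 ← R3 − (5/7)·R2: [0, 0, -15/7, -12/7, -3/7, 45/7]
R4 ← R4 + (7/4)·R2: [0, 0, 2, 0, -1/2, -3]
R4 ← R4 + (14/15)·R3: [0, 0, 0, -8/5, -9/10, 3]
4 nonzero rows, so rank(M) = 4.
M has 6 columns; by rank–nullity, nullity = 6 − 4 = 2.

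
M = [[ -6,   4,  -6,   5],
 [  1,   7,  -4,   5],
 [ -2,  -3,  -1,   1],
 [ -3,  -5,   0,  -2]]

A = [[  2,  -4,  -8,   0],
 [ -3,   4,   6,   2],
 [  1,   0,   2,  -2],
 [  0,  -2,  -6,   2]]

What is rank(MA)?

First compute MA:
[[-30,  30,  30,  30],
 [-23,  14,  -4,  32],
 [  4,  -6, -10,  -2],
 [  9,  -4,   6, -14]]
Now row reduce the product.
R2 ← R2 − (23/30)·R1: [0, -9, -27, 9]
R3 ← R3 + (2/15)·R1: [0, -2, -6, 2]
R4 ← R4 + (3/10)·R1: [0, 5, 15, -5]
R3 ← R3 − (2/9)·R2: [0, 0, 0, 0]
R4 ← R4 + (5/9)·R2: [0, 0, 0, 0]
2 nonzero rows, so rank(MA) = 2.

2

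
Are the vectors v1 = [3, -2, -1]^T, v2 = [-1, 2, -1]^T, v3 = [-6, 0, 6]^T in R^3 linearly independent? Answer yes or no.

no

Form the matrix with these vectors as rows and row reduce.
R2 ← R2 + (1/3)·R1: [0, 4/3, -4/3]
R3 ← R3 + (2)·R1: [0, -4, 4]
R3 ← R3 + (3)·R2: [0, 0, 0]
2 nonzero rows, so the 3 vectors span a space of dimension 2.
Since 2 < 3, the vectors are linearly dependent.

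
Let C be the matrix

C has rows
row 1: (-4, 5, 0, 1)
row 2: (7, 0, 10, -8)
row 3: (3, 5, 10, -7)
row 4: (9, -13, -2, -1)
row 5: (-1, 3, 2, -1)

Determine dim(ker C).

2

Row reduce to echelon form.
R2 ← R2 + (7/4)·R1: [0, 35/4, 10, -25/4]
R3 ← R3 + (3/4)·R1: [0, 35/4, 10, -25/4]
R4 ← R4 + (9/4)·R1: [0, -7/4, -2, 5/4]
R5 ← R5 − (1/4)·R1: [0, 7/4, 2, -5/4]
R3 ← R3 − R2: [0, 0, 0, 0]
R4 ← R4 + (1/5)·R2: [0, 0, 0, 0]
R5 ← R5 − (1/5)·R2: [0, 0, 0, 0]
2 nonzero rows, so rank(C) = 2.
C has 4 columns; by rank–nullity, nullity = 4 − 2 = 2.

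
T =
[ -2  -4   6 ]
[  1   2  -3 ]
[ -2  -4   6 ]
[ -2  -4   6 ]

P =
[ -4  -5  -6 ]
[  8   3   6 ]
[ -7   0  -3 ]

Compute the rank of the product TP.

1

First compute TP:
[[-66,  -2, -30],
 [ 33,   1,  15],
 [-66,  -2, -30],
 [-66,  -2, -30]]
Now row reduce the product.
R2 ← R2 + (1/2)·R1: [0, 0, 0]
R3 ← R3 − R1: [0, 0, 0]
R4 ← R4 − R1: [0, 0, 0]
1 nonzero row, so rank(TP) = 1.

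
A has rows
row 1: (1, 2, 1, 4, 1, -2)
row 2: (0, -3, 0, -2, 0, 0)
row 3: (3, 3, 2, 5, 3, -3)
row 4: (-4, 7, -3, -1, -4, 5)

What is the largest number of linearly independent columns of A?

3

Row reduce to echelon form.
R3 ← R3 − (3)·R1: [0, -3, -1, -7, 0, 3]
R4 ← R4 + (4)·R1: [0, 15, 1, 15, 0, -3]
R3 ← R3 − R2: [0, 0, -1, -5, 0, 3]
R4 ← R4 + (5)·R2: [0, 0, 1, 5, 0, -3]
R4 ← R4 + R3: [0, 0, 0, 0, 0, 0]
Echelon form has 3 nonzero rows, so rank(A) = 3.
The rank gives the maximum number of linearly independent columns: 3.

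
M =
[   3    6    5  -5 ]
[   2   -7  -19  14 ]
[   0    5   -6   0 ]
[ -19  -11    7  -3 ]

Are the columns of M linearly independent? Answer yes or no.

no

Row reduce M to echelon form.
R2 ← R2 − (2/3)·R1: [0, -11, -67/3, 52/3]
R4 ← R4 + (19/3)·R1: [0, 27, 116/3, -104/3]
R3 ← R3 + (5/11)·R2: [0, 0, -533/33, 260/33]
R4 ← R4 + (27/11)·R2: [0, 0, -533/33, 260/33]
R4 ← R4 − R3: [0, 0, 0, 0]
3 pivots among 4 columns.
Only 3 < 4 pivot columns, so the columns are linearly dependent.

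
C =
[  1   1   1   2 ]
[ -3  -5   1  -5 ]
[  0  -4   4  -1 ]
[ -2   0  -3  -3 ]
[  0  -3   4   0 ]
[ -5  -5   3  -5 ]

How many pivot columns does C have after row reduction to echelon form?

4

Row reduce to echelon form.
R2 ← R2 + (3)·R1: [0, -2, 4, 1]
R4 ← R4 + (2)·R1: [0, 2, -1, 1]
R6 ← R6 + (5)·R1: [0, 0, 8, 5]
R3 ← R3 − (2)·R2: [0, 0, -4, -3]
R4 ← R4 + R2: [0, 0, 3, 2]
R5 ← R5 − (3/2)·R2: [0, 0, -2, -3/2]
R4 ← R4 + (3/4)·R3: [0, 0, 0, -1/4]
R5 ← R5 − (1/2)·R3: [0, 0, 0, 0]
R6 ← R6 + (2)·R3: [0, 0, 0, -1]
R6 ← R6 − (4)·R4: [0, 0, 0, 0]
Echelon form has 4 nonzero rows, so rank(C) = 4.
Each nonzero row contributes one pivot column: 4 pivot columns.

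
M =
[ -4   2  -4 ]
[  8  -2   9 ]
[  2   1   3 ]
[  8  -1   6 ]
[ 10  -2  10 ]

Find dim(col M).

3

Row reduce to echelon form.
R2 ← R2 + (2)·R1: [0, 2, 1]
R3 ← R3 + (1/2)·R1: [0, 2, 1]
R4 ← R4 + (2)·R1: [0, 3, -2]
R5 ← R5 + (5/2)·R1: [0, 3, 0]
R3 ← R3 − R2: [0, 0, 0]
R4 ← R4 − (3/2)·R2: [0, 0, -7/2]
R5 ← R5 − (3/2)·R2: [0, 0, -3/2]
Swap R3 ↔ R4
R5 ← R5 − (3/7)·R3: [0, 0, 0]
Echelon form has 3 nonzero rows, so rank(M) = 3.
The column space has dimension equal to the rank: 3.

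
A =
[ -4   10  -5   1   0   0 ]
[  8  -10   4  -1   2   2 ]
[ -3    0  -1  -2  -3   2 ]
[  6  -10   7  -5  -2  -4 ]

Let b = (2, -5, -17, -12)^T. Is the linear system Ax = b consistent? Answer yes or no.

Row reduce the augmented matrix [A | b].
R2 ← R2 + (2)·R1: [0, 10, -6, 1, 2, 2, -1]
R3 ← R3 − (3/4)·R1: [0, -15/2, 11/4, -11/4, -3, 2, -37/2]
R4 ← R4 + (3/2)·R1: [0, 5, -1/2, -7/2, -2, -4, -9]
R3 ← R3 + (3/4)·R2: [0, 0, -7/4, -2, -3/2, 7/2, -77/4]
R4 ← R4 − (1/2)·R2: [0, 0, 5/2, -4, -3, -5, -17/2]
R4 ← R4 + (10/7)·R3: [0, 0, 0, -48/7, -36/7, 0, -36]
The echelon form has 4 nonzero rows, and every pivot lies in the first 6 columns, so rank(A) = rank([A|b]) = 4.
The system is consistent.

yes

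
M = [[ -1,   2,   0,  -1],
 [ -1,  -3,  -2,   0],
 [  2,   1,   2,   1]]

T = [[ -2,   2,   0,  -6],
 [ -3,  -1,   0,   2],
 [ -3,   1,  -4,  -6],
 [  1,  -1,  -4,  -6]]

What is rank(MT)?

2

First compute MT:
[[ -5,  -3,   4,  16],
 [ 17,  -1,   8,  12],
 [-12,   4, -12, -28]]
Now row reduce the product.
R2 ← R2 + (17/5)·R1: [0, -56/5, 108/5, 332/5]
R3 ← R3 − (12/5)·R1: [0, 56/5, -108/5, -332/5]
R3 ← R3 + R2: [0, 0, 0, 0]
2 nonzero rows, so rank(MT) = 2.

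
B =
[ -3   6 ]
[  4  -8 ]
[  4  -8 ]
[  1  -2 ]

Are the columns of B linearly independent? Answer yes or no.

no

Row reduce B to echelon form.
R2 ← R2 + (4/3)·R1: [0, 0]
R3 ← R3 + (4/3)·R1: [0, 0]
R4 ← R4 + (1/3)·R1: [0, 0]
1 pivot among 2 columns.
Only 1 < 2 pivot columns, so the columns are linearly dependent.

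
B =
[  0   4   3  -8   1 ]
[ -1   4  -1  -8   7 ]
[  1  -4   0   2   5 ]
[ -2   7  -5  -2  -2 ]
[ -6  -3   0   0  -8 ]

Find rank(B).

5

Row reduce to echelon form.
Swap R1 ↔ R2
R3 ← R3 + R1: [0, 0, -1, -6, 12]
R4 ← R4 − (2)·R1: [0, -1, -3, 14, -16]
R5 ← R5 − (6)·R1: [0, -27, 6, 48, -50]
R4 ← R4 + (1/4)·R2: [0, 0, -9/4, 12, -63/4]
R5 ← R5 + (27/4)·R2: [0, 0, 105/4, -6, -173/4]
R4 ← R4 − (9/4)·R3: [0, 0, 0, 51/2, -171/4]
R5 ← R5 + (105/4)·R3: [0, 0, 0, -327/2, 1087/4]
R5 ← R5 + (109/17)·R4: [0, 0, 0, 0, -40/17]
Echelon form has 5 nonzero rows, so rank(B) = 5.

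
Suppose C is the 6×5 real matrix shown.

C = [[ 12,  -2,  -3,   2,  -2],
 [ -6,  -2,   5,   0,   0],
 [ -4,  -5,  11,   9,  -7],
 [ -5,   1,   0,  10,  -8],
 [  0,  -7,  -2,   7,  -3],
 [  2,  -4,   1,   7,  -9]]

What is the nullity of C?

0

Row reduce to echelon form.
R2 ← R2 + (1/2)·R1: [0, -3, 7/2, 1, -1]
R3 ← R3 + (1/3)·R1: [0, -17/3, 10, 29/3, -23/3]
R4 ← R4 + (5/12)·R1: [0, 1/6, -5/4, 65/6, -53/6]
R6 ← R6 − (1/6)·R1: [0, -11/3, 3/2, 20/3, -26/3]
R3 ← R3 − (17/9)·R2: [0, 0, 61/18, 70/9, -52/9]
R4 ← R4 + (1/18)·R2: [0, 0, -19/18, 98/9, -80/9]
R5 ← R5 − (7/3)·R2: [0, 0, -61/6, 14/3, -2/3]
R6 ← R6 − (11/9)·R2: [0, 0, -25/9, 49/9, -67/9]
R4 ← R4 + (19/61)·R3: [0, 0, 0, 812/61, -652/61]
R5 ← R5 + (3)·R3: [0, 0, 0, 28, -18]
R6 ← R6 + (50/61)·R3: [0, 0, 0, 721/61, -743/61]
R5 ← R5 − (61/29)·R4: [0, 0, 0, 0, 130/29]
R6 ← R6 − (103/116)·R4: [0, 0, 0, 0, -78/29]
R6 ← R6 + (3/5)·R5: [0, 0, 0, 0, 0]
5 nonzero rows, so rank(C) = 5.
C has 5 columns; by rank–nullity, nullity = 5 − 5 = 0.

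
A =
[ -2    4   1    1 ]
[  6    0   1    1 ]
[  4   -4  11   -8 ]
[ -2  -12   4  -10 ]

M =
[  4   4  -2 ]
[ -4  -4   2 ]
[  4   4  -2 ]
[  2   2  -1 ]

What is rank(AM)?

First compute AM:
[[-18, -18,   9],
 [ 30,  30, -15],
 [ 60,  60, -30],
 [ 36,  36, -18]]
Now row reduce the product.
R2 ← R2 + (5/3)·R1: [0, 0, 0]
R3 ← R3 + (10/3)·R1: [0, 0, 0]
R4 ← R4 + (2)·R1: [0, 0, 0]
1 nonzero row, so rank(AM) = 1.

1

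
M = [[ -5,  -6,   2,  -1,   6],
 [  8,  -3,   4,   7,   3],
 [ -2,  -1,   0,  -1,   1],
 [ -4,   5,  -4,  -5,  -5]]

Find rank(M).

Row reduce to echelon form.
R2 ← R2 + (8/5)·R1: [0, -63/5, 36/5, 27/5, 63/5]
R3 ← R3 − (2/5)·R1: [0, 7/5, -4/5, -3/5, -7/5]
R4 ← R4 − (4/5)·R1: [0, 49/5, -28/5, -21/5, -49/5]
R3 ← R3 + (1/9)·R2: [0, 0, 0, 0, 0]
R4 ← R4 + (7/9)·R2: [0, 0, 0, 0, 0]
Echelon form has 2 nonzero rows, so rank(M) = 2.

2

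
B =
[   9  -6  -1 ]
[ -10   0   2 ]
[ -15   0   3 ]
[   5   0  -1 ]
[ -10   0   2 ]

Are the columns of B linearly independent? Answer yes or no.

no

Row reduce B to echelon form.
R2 ← R2 + (10/9)·R1: [0, -20/3, 8/9]
R3 ← R3 + (5/3)·R1: [0, -10, 4/3]
R4 ← R4 − (5/9)·R1: [0, 10/3, -4/9]
R5 ← R5 + (10/9)·R1: [0, -20/3, 8/9]
R3 ← R3 − (3/2)·R2: [0, 0, 0]
R4 ← R4 + (1/2)·R2: [0, 0, 0]
R5 ← R5 − R2: [0, 0, 0]
2 pivots among 3 columns.
Only 2 < 3 pivot columns, so the columns are linearly dependent.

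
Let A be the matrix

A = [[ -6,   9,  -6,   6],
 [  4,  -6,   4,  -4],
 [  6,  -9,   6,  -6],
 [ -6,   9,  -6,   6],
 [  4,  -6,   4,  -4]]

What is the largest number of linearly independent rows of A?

1

Row reduce to echelon form.
R2 ← R2 + (2/3)·R1: [0, 0, 0, 0]
R3 ← R3 + R1: [0, 0, 0, 0]
R4 ← R4 − R1: [0, 0, 0, 0]
R5 ← R5 + (2/3)·R1: [0, 0, 0, 0]
Echelon form has 1 nonzero row, so rank(A) = 1.
The rank gives the maximum number of linearly independent rows: 1.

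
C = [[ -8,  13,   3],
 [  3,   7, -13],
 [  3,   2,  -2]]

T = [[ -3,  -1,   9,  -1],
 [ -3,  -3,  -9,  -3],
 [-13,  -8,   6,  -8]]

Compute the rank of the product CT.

First compute CT:
[[-54, -55, -171, -55],
 [139,  80, -114,  80],
 [ 11,   7,  -3,   7]]
Now row reduce the product.
R2 ← R2 + (139/54)·R1: [0, -3325/54, -3325/6, -3325/54]
R3 ← R3 + (11/54)·R1: [0, -227/54, -227/6, -227/54]
R3 ← R3 − (227/3325)·R2: [0, 0, 0, 0]
2 nonzero rows, so rank(CT) = 2.

2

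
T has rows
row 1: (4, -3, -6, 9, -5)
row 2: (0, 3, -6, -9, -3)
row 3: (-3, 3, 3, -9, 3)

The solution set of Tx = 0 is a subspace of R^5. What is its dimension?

3

Row reduce to echelon form.
R3 ← R3 + (3/4)·R1: [0, 3/4, -3/2, -9/4, -3/4]
R3 ← R3 − (1/4)·R2: [0, 0, 0, 0, 0]
2 nonzero rows, so rank(T) = 2.
T has 5 columns; by rank–nullity, nullity = 5 − 2 = 3.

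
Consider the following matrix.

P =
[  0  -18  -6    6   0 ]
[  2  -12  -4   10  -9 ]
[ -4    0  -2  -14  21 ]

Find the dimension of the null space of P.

Row reduce to echelon form.
Swap R1 ↔ R2
R3 ← R3 + (2)·R1: [0, -24, -10, 6, 3]
R3 ← R3 − (4/3)·R2: [0, 0, -2, -2, 3]
3 nonzero rows, so rank(P) = 3.
P has 5 columns; by rank–nullity, nullity = 5 − 3 = 2.

2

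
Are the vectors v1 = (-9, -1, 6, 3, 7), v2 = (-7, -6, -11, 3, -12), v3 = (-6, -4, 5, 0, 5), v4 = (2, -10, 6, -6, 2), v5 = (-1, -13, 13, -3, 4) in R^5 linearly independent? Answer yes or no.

Form the matrix with these vectors as rows and row reduce.
R2 ← R2 − (7/9)·R1: [0, -47/9, -47/3, 2/3, -157/9]
R3 ← R3 − (2/3)·R1: [0, -10/3, 1, -2, 1/3]
R4 ← R4 + (2/9)·R1: [0, -92/9, 22/3, -16/3, 32/9]
R5 ← R5 − (1/9)·R1: [0, -116/9, 37/3, -10/3, 29/9]
R3 ← R3 − (30/47)·R2: [0, 0, 11, -114/47, 539/47]
R4 ← R4 − (92/47)·R2: [0, 0, 38, -312/47, 1772/47]
R5 ← R5 − (116/47)·R2: [0, 0, 51, -234/47, 2175/47]
R4 ← R4 − (38/11)·R3: [0, 0, 0, 900/517, -90/47]
R5 ← R5 − (51/11)·R3: [0, 0, 0, 3240/517, -324/47]
R5 ← R5 − (18/5)·R4: [0, 0, 0, 0, 0]
4 nonzero rows, so the 5 vectors span a space of dimension 4.
Since 4 < 5, the vectors are linearly dependent.

no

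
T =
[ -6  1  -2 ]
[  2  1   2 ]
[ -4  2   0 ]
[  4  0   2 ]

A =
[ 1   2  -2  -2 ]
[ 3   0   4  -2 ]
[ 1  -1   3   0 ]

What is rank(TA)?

2

First compute TA:
[[ -5, -10,  10,  10],
 [  7,   2,   6,  -6],
 [  2,  -8,  16,   4],
 [  6,   6,  -2,  -8]]
Now row reduce the product.
R2 ← R2 + (7/5)·R1: [0, -12, 20, 8]
R3 ← R3 + (2/5)·R1: [0, -12, 20, 8]
R4 ← R4 + (6/5)·R1: [0, -6, 10, 4]
R3 ← R3 − R2: [0, 0, 0, 0]
R4 ← R4 − (1/2)·R2: [0, 0, 0, 0]
2 nonzero rows, so rank(TA) = 2.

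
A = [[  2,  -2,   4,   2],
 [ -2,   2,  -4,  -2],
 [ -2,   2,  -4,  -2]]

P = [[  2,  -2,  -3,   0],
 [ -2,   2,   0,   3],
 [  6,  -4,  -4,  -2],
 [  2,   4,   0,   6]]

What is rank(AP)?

1

First compute AP:
[[ 36, -16, -22,  -2],
 [-36,  16,  22,   2],
 [-36,  16,  22,   2]]
Now row reduce the product.
R2 ← R2 + R1: [0, 0, 0, 0]
R3 ← R3 + R1: [0, 0, 0, 0]
1 nonzero row, so rank(AP) = 1.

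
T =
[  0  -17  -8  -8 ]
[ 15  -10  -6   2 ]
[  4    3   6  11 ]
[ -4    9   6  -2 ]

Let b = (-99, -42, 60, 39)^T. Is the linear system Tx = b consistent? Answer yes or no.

Row reduce the augmented matrix [T | b].
Swap R1 ↔ R2
R3 ← R3 − (4/15)·R1: [0, 17/3, 38/5, 157/15, 356/5]
R4 ← R4 + (4/15)·R1: [0, 19/3, 22/5, -22/15, 139/5]
R3 ← R3 + (1/3)·R2: [0, 0, 74/15, 39/5, 191/5]
R4 ← R4 + (19/51)·R2: [0, 0, 362/255, -378/85, -772/85]
R4 ← R4 − (181/629)·R3: [0, 0, 0, -4209/629, -12627/629]
The echelon form has 4 nonzero rows, and every pivot lies in the first 4 columns, so rank(T) = rank([T|b]) = 4.
The system is consistent.

yes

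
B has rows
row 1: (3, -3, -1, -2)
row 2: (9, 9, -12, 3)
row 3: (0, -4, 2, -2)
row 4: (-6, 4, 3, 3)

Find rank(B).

2

Row reduce to echelon form.
R2 ← R2 − (3)·R1: [0, 18, -9, 9]
R4 ← R4 + (2)·R1: [0, -2, 1, -1]
R3 ← R3 + (2/9)·R2: [0, 0, 0, 0]
R4 ← R4 + (1/9)·R2: [0, 0, 0, 0]
Echelon form has 2 nonzero rows, so rank(B) = 2.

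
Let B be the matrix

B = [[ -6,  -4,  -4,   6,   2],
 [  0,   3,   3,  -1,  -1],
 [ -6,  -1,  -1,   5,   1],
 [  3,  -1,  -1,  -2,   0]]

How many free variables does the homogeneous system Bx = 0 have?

3

Row reduce to echelon form.
R3 ← R3 − R1: [0, 3, 3, -1, -1]
R4 ← R4 + (1/2)·R1: [0, -3, -3, 1, 1]
R3 ← R3 − R2: [0, 0, 0, 0, 0]
R4 ← R4 + R2: [0, 0, 0, 0, 0]
2 nonzero rows, so rank(B) = 2.
B has 5 columns; by rank–nullity, nullity = 5 − 2 = 3.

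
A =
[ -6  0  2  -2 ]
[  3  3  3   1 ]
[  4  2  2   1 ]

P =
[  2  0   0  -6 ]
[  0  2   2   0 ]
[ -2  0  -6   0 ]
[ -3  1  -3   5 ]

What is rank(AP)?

First compute AP:
[[-10,  -2,  -6,  26],
 [ -3,   7, -15, -13],
 [  1,   5, -11, -19]]
Now row reduce the product.
R2 ← R2 − (3/10)·R1: [0, 38/5, -66/5, -104/5]
R3 ← R3 + (1/10)·R1: [0, 24/5, -58/5, -82/5]
R3 ← R3 − (12/19)·R2: [0, 0, -62/19, -62/19]
3 nonzero rows, so rank(AP) = 3.

3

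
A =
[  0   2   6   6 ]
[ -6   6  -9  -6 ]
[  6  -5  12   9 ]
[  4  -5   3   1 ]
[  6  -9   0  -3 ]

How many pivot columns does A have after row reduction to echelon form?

2

Row reduce to echelon form.
Swap R1 ↔ R2
R3 ← R3 + R1: [0, 1, 3, 3]
R4 ← R4 + (2/3)·R1: [0, -1, -3, -3]
R5 ← R5 + R1: [0, -3, -9, -9]
R3 ← R3 − (1/2)·R2: [0, 0, 0, 0]
R4 ← R4 + (1/2)·R2: [0, 0, 0, 0]
R5 ← R5 + (3/2)·R2: [0, 0, 0, 0]
Echelon form has 2 nonzero rows, so rank(A) = 2.
Each nonzero row contributes one pivot column: 2 pivot columns.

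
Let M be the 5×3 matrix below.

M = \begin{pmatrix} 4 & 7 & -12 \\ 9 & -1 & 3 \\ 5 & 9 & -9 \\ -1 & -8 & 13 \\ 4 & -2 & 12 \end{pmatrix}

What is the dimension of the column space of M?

3

Row reduce to echelon form.
R2 ← R2 − (9/4)·R1: [0, -67/4, 30]
R3 ← R3 − (5/4)·R1: [0, 1/4, 6]
R4 ← R4 + (1/4)·R1: [0, -25/4, 10]
R5 ← R5 − R1: [0, -9, 24]
R3 ← R3 + (1/67)·R2: [0, 0, 432/67]
R4 ← R4 − (25/67)·R2: [0, 0, -80/67]
R5 ← R5 − (36/67)·R2: [0, 0, 528/67]
R4 ← R4 + (5/27)·R3: [0, 0, 0]
R5 ← R5 − (11/9)·R3: [0, 0, 0]
Echelon form has 3 nonzero rows, so rank(M) = 3.
The column space has dimension equal to the rank: 3.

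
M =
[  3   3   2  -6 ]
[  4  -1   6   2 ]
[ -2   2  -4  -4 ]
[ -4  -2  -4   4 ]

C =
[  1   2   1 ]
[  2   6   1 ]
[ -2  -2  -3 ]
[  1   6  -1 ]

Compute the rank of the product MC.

2

First compute MC:
[[ -1, -16,   6],
 [ -8,   2, -17],
 [  6,  -8,  16],
 [  4,  12,   2]]
Now row reduce the product.
R2 ← R2 − (8)·R1: [0, 130, -65]
R3 ← R3 + (6)·R1: [0, -104, 52]
R4 ← R4 + (4)·R1: [0, -52, 26]
R3 ← R3 + (4/5)·R2: [0, 0, 0]
R4 ← R4 + (2/5)·R2: [0, 0, 0]
2 nonzero rows, so rank(MC) = 2.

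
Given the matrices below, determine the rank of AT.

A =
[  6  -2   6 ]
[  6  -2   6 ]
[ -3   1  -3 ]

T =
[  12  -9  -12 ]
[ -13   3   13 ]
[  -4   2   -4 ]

First compute AT:
[[ 74, -48, -122],
 [ 74, -48, -122],
 [-37,  24,  61]]
Now row reduce the product.
R2 ← R2 − R1: [0, 0, 0]
R3 ← R3 + (1/2)·R1: [0, 0, 0]
1 nonzero row, so rank(AT) = 1.

1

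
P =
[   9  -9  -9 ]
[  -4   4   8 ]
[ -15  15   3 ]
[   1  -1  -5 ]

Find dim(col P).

Row reduce to echelon form.
R2 ← R2 + (4/9)·R1: [0, 0, 4]
R3 ← R3 + (5/3)·R1: [0, 0, -12]
R4 ← R4 − (1/9)·R1: [0, 0, -4]
R3 ← R3 + (3)·R2: [0, 0, 0]
R4 ← R4 + R2: [0, 0, 0]
Echelon form has 2 nonzero rows, so rank(P) = 2.
The column space has dimension equal to the rank: 2.

2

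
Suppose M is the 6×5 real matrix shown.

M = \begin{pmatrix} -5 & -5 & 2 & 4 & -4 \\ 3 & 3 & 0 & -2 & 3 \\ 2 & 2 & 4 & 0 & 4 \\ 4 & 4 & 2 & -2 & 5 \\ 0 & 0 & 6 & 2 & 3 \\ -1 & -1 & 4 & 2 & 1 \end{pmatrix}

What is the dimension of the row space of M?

2

Row reduce to echelon form.
R2 ← R2 + (3/5)·R1: [0, 0, 6/5, 2/5, 3/5]
R3 ← R3 + (2/5)·R1: [0, 0, 24/5, 8/5, 12/5]
R4 ← R4 + (4/5)·R1: [0, 0, 18/5, 6/5, 9/5]
R6 ← R6 − (1/5)·R1: [0, 0, 18/5, 6/5, 9/5]
R3 ← R3 − (4)·R2: [0, 0, 0, 0, 0]
R4 ← R4 − (3)·R2: [0, 0, 0, 0, 0]
R5 ← R5 − (5)·R2: [0, 0, 0, 0, 0]
R6 ← R6 − (3)·R2: [0, 0, 0, 0, 0]
Echelon form has 2 nonzero rows, so rank(M) = 2.
The row space has dimension equal to the rank: 2.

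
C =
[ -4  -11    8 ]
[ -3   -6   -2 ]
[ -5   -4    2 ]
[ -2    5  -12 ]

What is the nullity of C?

Row reduce to echelon form.
R2 ← R2 − (3/4)·R1: [0, 9/4, -8]
R3 ← R3 − (5/4)·R1: [0, 39/4, -8]
R4 ← R4 − (1/2)·R1: [0, 21/2, -16]
R3 ← R3 − (13/3)·R2: [0, 0, 80/3]
R4 ← R4 − (14/3)·R2: [0, 0, 64/3]
R4 ← R4 − (4/5)·R3: [0, 0, 0]
3 nonzero rows, so rank(C) = 3.
C has 3 columns; by rank–nullity, nullity = 3 − 3 = 0.

0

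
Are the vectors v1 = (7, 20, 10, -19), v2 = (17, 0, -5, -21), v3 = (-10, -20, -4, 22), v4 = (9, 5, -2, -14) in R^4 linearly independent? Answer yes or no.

Form the matrix with these vectors as rows and row reduce.
R2 ← R2 − (17/7)·R1: [0, -340/7, -205/7, 176/7]
R3 ← R3 + (10/7)·R1: [0, 60/7, 72/7, -36/7]
R4 ← R4 − (9/7)·R1: [0, -145/7, -104/7, 73/7]
R3 ← R3 + (3/17)·R2: [0, 0, 87/17, -12/17]
R4 ← R4 − (29/68)·R2: [0, 0, -161/68, -5/17]
R4 ← R4 + (161/348)·R3: [0, 0, 0, -18/29]
4 nonzero rows, so the 4 vectors span a space of dimension 4.
Since 4 = 4, the vectors are linearly independent.

yes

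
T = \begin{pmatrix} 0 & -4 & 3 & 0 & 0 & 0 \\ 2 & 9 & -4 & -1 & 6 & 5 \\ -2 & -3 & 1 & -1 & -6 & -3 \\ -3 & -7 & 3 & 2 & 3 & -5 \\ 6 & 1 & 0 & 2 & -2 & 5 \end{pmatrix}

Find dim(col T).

Row reduce to echelon form.
Swap R1 ↔ R2
R3 ← R3 + R1: [0, 6, -3, -2, 0, 2]
R4 ← R4 + (3/2)·R1: [0, 13/2, -3, 1/2, 12, 5/2]
R5 ← R5 − (3)·R1: [0, -26, 12, 5, -20, -10]
R3 ← R3 + (3/2)·R2: [0, 0, 3/2, -2, 0, 2]
R4 ← R4 + (13/8)·R2: [0, 0, 15/8, 1/2, 12, 5/2]
R5 ← R5 − (13/2)·R2: [0, 0, -15/2, 5, -20, -10]
R4 ← R4 − (5/4)·R3: [0, 0, 0, 3, 12, 0]
R5 ← R5 + (5)·R3: [0, 0, 0, -5, -20, 0]
R5 ← R5 + (5/3)·R4: [0, 0, 0, 0, 0, 0]
Echelon form has 4 nonzero rows, so rank(T) = 4.
The column space has dimension equal to the rank: 4.

4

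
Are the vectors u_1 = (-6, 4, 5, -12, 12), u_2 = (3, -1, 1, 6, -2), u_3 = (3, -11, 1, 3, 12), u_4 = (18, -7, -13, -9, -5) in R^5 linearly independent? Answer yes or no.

Form the matrix with these vectors as rows and row reduce.
R2 ← R2 + (1/2)·R1: [0, 1, 7/2, 0, 4]
R3 ← R3 + (1/2)·R1: [0, -9, 7/2, -3, 18]
R4 ← R4 + (3)·R1: [0, 5, 2, -45, 31]
R3 ← R3 + (9)·R2: [0, 0, 35, -3, 54]
R4 ← R4 − (5)·R2: [0, 0, -31/2, -45, 11]
R4 ← R4 + (31/70)·R3: [0, 0, 0, -3243/70, 1222/35]
4 nonzero rows, so the 4 vectors span a space of dimension 4.
Since 4 = 4, the vectors are linearly independent.

yes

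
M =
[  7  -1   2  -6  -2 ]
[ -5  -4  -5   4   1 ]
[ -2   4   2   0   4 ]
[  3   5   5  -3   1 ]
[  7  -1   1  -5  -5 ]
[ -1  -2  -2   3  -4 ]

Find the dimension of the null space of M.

1

Row reduce to echelon form.
R2 ← R2 + (5/7)·R1: [0, -33/7, -25/7, -2/7, -3/7]
R3 ← R3 + (2/7)·R1: [0, 26/7, 18/7, -12/7, 24/7]
R4 ← R4 − (3/7)·R1: [0, 38/7, 29/7, -3/7, 13/7]
R5 ← R5 − R1: [0, 0, -1, 1, -3]
R6 ← R6 + (1/7)·R1: [0, -15/7, -12/7, 15/7, -30/7]
R3 ← R3 + (26/33)·R2: [0, 0, -8/33, -64/33, 34/11]
R4 ← R4 + (38/33)·R2: [0, 0, 1/33, -25/33, 15/11]
R6 ← R6 − (5/11)·R2: [0, 0, -1/11, 25/11, -45/11]
R4 ← R4 + (1/8)·R3: [0, 0, 0, -1, 7/4]
R5 ← R5 − (33/8)·R3: [0, 0, 0, 9, -63/4]
R6 ← R6 − (3/8)·R3: [0, 0, 0, 3, -21/4]
R5 ← R5 + (9)·R4: [0, 0, 0, 0, 0]
R6 ← R6 + (3)·R4: [0, 0, 0, 0, 0]
4 nonzero rows, so rank(M) = 4.
M has 5 columns; by rank–nullity, nullity = 5 − 4 = 1.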